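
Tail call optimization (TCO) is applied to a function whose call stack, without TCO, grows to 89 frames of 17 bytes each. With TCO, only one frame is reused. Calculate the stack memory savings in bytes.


Without TCO: 89 * 17 = 1513 bytes
With TCO: reuse 1 frame = 17 bytes
Savings = 1513 - 17 = 1496

1496


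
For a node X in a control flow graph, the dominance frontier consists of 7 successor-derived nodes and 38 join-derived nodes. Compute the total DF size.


DF(X) = direct successor contributions + join point contributions
= 7 + 38 = 45

45


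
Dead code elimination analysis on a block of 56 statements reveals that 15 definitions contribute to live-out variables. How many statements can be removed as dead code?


Dead code = total statements - live definitions
= 56 - 15 = 41

41


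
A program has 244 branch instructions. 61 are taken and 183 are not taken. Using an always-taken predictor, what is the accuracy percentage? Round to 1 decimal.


Predictor: always-taken
Correct predictions = 61
Accuracy = 61 / 244 * 100 = 25.0%

25.0


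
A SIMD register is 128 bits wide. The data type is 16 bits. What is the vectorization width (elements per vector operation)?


Width = SIMD bits / data type bits
= 128 / 16 = 8

8


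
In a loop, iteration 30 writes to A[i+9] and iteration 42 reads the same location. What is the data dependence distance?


Distance = read iteration - write iteration
= 42 - 30 = 12

12


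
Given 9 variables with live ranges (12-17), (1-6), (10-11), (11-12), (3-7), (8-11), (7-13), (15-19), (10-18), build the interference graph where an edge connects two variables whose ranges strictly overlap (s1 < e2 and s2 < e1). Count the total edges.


Check all pairs for overlapping intervals.
Two intervals (s1,e1) and (s2,e2) overlap if s1 < e2 and s2 < e1.
v0 (12-17) vs v1..v8: overlaps v6, v7, v8 -> 3
v1 (1-6) vs v2..v8: overlaps v4 -> 1
v2 (10-11) vs v3..v8: overlaps v5, v6, v8 -> 3
v3 (11-12) vs v4..v8: overlaps v6, v8 -> 2
v4 (3-7) vs v5..v8: overlaps none -> 0
v5 (8-11) vs v6..v8: overlaps v6, v8 -> 2
v6 (7-13) vs v7..v8: overlaps v8 -> 1
v7 (15-19) vs v8: overlaps v8 -> 1
Total overlapping pairs = 3 + 1 + 3 + 2 + 0 + 2 + 1 + 1 = 13

13


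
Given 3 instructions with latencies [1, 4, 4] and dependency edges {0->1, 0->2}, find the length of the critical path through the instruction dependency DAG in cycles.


Compute longest path through dependency graph: dist(Ik) = max over predecessors of dist + latency(Ik).
dist(I0) = latency 1 = 1
dist(I1) = dist(I0) + 4 = 1 + 4 = 5
dist(I2) = dist(I0) + 4 = 1 + 4 = 5
Critical path = max dist = 5

5


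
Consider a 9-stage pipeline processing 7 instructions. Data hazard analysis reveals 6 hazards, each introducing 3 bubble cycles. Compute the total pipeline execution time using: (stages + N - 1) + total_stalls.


Base cycles = 9 + 7 - 1 = 15
Total stalls = 6 * 3 = 18
Total = 15 + 18 = 33

33


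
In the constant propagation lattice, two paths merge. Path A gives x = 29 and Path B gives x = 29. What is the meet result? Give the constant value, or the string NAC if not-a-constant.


Meet operation: if both paths give the same constant, result is that constant; if they differ, result is NAC (not-a-constant).
Path A: 29, Path B: 29 -> equal
Result: constant -> 29

29


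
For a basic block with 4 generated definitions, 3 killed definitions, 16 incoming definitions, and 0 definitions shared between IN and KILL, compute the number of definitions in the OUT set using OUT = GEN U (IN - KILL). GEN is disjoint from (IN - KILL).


IN - KILL: 16 - 0 = 16 surviving definitions
OUT = GEN + surviving = 4 + 16 = 20

20


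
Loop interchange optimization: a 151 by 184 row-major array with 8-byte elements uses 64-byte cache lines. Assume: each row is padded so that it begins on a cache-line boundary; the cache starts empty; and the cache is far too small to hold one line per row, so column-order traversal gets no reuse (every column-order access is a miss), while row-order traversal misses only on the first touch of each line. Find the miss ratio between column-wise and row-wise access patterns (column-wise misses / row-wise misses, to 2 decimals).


Each row occupies 184 * 8 = 1472 bytes and starts on a line boundary, so it spans ceil(1472 / 64) = 23 cache lines.
Row-major traversal misses (one per line touched): 151 * ceil(184 * 8 / 64) = 3473
Column-major traversal misses (no reuse, every access misses): 151 * 184 = 27784
Ratio = 27784 / 3473 = 8.0

8.0


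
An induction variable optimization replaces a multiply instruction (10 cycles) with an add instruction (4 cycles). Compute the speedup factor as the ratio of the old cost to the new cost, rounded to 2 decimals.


Ratio = mult_cost / add_cost = 10 / 4 = 2.5

2.5


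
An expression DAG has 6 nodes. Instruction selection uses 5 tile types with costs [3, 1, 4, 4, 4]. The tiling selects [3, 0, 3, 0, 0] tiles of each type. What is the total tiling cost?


Total cost = sum(count_i * cost_i)
= 3*3 + 0*1 + 3*4 + 0*4 + 0*4
= 21

21


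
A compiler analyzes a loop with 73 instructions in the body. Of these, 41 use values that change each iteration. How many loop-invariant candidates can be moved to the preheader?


Invariant candidates = total - loop-dependent
= 73 - 41 = 32

32


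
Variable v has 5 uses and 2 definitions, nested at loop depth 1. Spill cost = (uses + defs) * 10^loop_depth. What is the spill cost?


uses + defs = 5 + 2 = 7
10^1 = 10
Spill cost = 7 * 10 = 70

70


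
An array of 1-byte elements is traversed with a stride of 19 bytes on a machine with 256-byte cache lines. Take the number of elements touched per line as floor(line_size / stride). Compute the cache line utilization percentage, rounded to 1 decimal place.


Elements per cache line = floor(256 / 19) = 13
Bytes used = 13 * 1 = 13
Utilization = 13 / 256 * 100 = 5.1%

5.1


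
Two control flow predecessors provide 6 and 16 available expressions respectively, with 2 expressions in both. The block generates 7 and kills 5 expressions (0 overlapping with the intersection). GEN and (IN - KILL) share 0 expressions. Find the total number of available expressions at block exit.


IN = intersection of predecessors = 2
IN - KILL = 2 - 0 = 2
|OUT| = |GEN| + |IN - KILL| - |GEN ∩ (IN - KILL)| = 7 + 2 - 0 = 9

9


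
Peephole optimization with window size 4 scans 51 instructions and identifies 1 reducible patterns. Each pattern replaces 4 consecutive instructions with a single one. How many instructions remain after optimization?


Each match removes 3 instructions.
Total removed = 1 * 3 = 3
Remaining = 51 - 3 = 48

48


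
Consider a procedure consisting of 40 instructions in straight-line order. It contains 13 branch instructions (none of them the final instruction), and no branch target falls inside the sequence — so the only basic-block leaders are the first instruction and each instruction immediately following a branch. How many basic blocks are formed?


With no in-sequence branch targets, the leaders are the first instruction plus the instruction after each branch.
Number of basic blocks = branches + 1
= 13 + 1 = 14

14


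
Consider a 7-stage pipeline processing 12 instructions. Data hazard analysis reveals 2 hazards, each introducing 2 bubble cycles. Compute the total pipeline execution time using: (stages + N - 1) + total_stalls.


Base cycles = 7 + 12 - 1 = 18
Total stalls = 2 * 2 = 4
Total = 18 + 4 = 22

22


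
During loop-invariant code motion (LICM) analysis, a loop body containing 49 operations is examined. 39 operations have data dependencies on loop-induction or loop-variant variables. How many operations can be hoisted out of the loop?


Invariant candidates = total - loop-dependent
= 49 - 39 = 10

10


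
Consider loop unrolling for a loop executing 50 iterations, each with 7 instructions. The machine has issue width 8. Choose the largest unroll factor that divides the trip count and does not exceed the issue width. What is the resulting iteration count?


Largest divisor of 50 <= 8 is 5
New iterations = 50 / 5 = 10

10


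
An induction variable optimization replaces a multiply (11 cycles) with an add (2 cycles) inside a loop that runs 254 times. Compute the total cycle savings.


Per-iteration saving = 11 - 2 = 9
Total saved = 254 * 9 = 2286

2286


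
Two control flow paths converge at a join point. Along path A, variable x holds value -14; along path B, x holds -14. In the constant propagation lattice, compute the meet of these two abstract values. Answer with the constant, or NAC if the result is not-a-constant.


Meet operation: if both paths give the same constant, result is that constant; if they differ, result is NAC (not-a-constant).
Path A: -14, Path B: -14 -> equal
Result: constant -> -14

-14


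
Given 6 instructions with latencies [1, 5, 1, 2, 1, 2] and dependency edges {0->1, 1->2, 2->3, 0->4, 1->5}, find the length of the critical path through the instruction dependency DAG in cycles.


Compute longest path through dependency graph: dist(Ik) = max over predecessors of dist + latency(Ik).
dist(I0) = latency 1 = 1
dist(I1) = dist(I0) + 5 = 1 + 5 = 6
dist(I2) = dist(I1) + 1 = 6 + 1 = 7
dist(I3) = dist(I2) + 2 = 7 + 2 = 9
dist(I4) = dist(I0) + 1 = 1 + 1 = 2
dist(I5) = dist(I1) + 2 = 6 + 2 = 8
Critical path = max dist = 9

9


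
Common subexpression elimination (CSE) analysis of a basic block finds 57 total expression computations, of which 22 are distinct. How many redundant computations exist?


CSE count = total expressions - unique expressions
= 57 - 22 = 35

35


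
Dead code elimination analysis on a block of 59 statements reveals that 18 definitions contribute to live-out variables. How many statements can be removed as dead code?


Dead code = total statements - live definitions
= 59 - 18 = 41

41


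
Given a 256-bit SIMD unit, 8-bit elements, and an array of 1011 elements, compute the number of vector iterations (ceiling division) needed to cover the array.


Width = 256 / 8 = 32 elements per vector op
Iterations = ceil(1011 / 32) = 32

32


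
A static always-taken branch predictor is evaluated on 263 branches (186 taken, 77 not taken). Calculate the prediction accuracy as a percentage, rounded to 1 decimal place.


Predictor: always-taken
Correct predictions = 186
Accuracy = 186 / 263 * 100 = 70.7%

70.7


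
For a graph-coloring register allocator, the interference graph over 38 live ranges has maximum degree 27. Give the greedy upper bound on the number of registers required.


Greedy coloring never needs more than (max_degree + 1) colors: when coloring a vertex, at most max_degree neighbors are already colored.
Upper bound = 27 + 1 = 28

28


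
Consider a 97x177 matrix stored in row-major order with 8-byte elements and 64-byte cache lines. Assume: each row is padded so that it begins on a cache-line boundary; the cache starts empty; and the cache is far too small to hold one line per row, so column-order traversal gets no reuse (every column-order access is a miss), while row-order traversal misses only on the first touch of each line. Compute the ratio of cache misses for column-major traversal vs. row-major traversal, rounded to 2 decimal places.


Each row occupies 177 * 8 = 1416 bytes and starts on a line boundary, so it spans ceil(1416 / 64) = 23 cache lines.
Row-major traversal misses (one per line touched): 97 * ceil(177 * 8 / 64) = 2231
Column-major traversal misses (no reuse, every access misses): 97 * 177 = 17169
Ratio = 17169 / 2231 = 7.7

7.7


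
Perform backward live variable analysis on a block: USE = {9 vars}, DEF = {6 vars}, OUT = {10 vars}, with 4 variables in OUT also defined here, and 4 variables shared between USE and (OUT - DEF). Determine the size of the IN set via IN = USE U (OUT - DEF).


OUT - DEF: 10 - 4 = 6
|IN| = |USE| + |OUT - DEF| - |USE ∩ (OUT - DEF)| = 9 + 6 - 4 = 11

11


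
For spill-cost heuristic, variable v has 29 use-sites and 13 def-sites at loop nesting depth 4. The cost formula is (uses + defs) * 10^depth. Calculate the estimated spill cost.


uses + defs = 29 + 13 = 42
10^4 = 10000
Spill cost = 42 * 10000 = 420000

420000


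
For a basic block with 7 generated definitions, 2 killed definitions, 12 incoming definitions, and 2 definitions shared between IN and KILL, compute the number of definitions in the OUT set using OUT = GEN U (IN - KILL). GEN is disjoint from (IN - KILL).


IN - KILL: 12 - 2 = 10 surviving definitions
OUT = GEN + surviving = 7 + 10 = 17

17


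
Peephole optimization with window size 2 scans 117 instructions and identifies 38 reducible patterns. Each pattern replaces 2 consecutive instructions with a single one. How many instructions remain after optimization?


Each match removes 1 instructions.
Total removed = 38 * 1 = 38
Remaining = 117 - 38 = 79

79


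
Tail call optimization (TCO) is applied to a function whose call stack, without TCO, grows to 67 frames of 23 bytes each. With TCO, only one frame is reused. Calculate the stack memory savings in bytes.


Without TCO: 67 * 23 = 1541 bytes
With TCO: reuse 1 frame = 23 bytes
Savings = 1541 - 23 = 1518

1518


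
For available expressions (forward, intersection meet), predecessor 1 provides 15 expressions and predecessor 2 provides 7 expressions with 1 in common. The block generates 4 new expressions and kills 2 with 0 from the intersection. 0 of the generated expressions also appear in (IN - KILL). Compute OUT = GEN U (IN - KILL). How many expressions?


IN = intersection of predecessors = 1
IN - KILL = 1 - 0 = 1
|OUT| = |GEN| + |IN - KILL| - |GEN ∩ (IN - KILL)| = 4 + 1 - 0 = 5

5


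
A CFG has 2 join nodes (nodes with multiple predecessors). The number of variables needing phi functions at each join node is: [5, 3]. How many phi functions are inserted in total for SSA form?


Total phi functions = sum of phi functions at each join node
= 5 + 3 = 8

8


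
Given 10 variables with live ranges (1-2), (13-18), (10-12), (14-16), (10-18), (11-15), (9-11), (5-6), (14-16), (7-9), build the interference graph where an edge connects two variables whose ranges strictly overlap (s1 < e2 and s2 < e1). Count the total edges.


Check all pairs for overlapping intervals.
Two intervals (s1,e1) and (s2,e2) overlap if s1 < e2 and s2 < e1.
v0 (1-2) vs v1..v9: overlaps none -> 0
v1 (13-18) vs v2..v9: overlaps v3, v4, v5, v8 -> 4
v2 (10-12) vs v3..v9: overlaps v4, v5, v6 -> 3
v3 (14-16) vs v4..v9: overlaps v4, v5, v8 -> 3
v4 (10-18) vs v5..v9: overlaps v5, v6, v8 -> 3
v5 (11-15) vs v6..v9: overlaps v8 -> 1
v6 (9-11) vs v7..v9: overlaps none -> 0
v7 (5-6) vs v8..v9: overlaps none -> 0
v8 (14-16) vs v9: overlaps none -> 0
Total overlapping pairs = 0 + 4 + 3 + 3 + 3 + 1 + 0 + 0 + 0 = 14

14


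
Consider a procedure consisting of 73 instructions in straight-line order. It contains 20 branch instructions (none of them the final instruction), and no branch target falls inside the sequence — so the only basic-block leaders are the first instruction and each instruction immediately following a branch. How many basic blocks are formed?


With no in-sequence branch targets, the leaders are the first instruction plus the instruction after each branch.
Number of basic blocks = branches + 1
= 20 + 1 = 21

21


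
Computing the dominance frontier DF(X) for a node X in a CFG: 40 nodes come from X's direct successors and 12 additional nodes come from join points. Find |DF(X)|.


DF(X) = direct successor contributions + join point contributions
= 40 + 12 = 52

52


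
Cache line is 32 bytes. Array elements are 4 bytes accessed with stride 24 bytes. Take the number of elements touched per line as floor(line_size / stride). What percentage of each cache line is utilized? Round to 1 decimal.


Elements per cache line = floor(32 / 24) = 1
Bytes used = 1 * 4 = 4
Utilization = 4 / 32 * 100 = 12.5%

12.5


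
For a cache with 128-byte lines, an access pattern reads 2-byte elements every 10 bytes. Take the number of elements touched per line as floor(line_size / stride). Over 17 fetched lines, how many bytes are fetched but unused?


Elements per line = floor(128 / 10) = 12
Bytes used per line = 12 * 2 = 24
Wasted per line = 128 - 24 = 104
Total wasted = 104 * 17 = 1768

1768


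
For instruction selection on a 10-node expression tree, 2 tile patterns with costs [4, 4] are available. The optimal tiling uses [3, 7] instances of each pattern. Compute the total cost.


Total cost = sum(count_i * cost_i)
= 3*4 + 7*4
= 40

40


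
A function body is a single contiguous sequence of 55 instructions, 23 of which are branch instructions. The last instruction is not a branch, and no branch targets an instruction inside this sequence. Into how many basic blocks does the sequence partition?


With no in-sequence branch targets, the leaders are the first instruction plus the instruction after each branch.
Number of basic blocks = branches + 1
= 23 + 1 = 24

24


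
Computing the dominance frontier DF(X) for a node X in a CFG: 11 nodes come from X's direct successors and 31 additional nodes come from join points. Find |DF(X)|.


DF(X) = direct successor contributions + join point contributions
= 11 + 31 = 42

42


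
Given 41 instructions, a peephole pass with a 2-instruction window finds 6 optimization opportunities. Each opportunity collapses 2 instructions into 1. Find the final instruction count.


Each match removes 1 instructions.
Total removed = 6 * 1 = 6
Remaining = 41 - 6 = 35

35


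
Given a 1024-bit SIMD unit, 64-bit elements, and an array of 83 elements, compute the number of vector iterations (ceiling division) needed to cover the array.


Width = 1024 / 64 = 16 elements per vector op
Iterations = ceil(83 / 16) = 6

6


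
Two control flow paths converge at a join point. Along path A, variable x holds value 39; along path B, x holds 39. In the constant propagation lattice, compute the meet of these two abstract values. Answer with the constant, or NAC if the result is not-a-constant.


Meet operation: if both paths give the same constant, result is that constant; if they differ, result is NAC (not-a-constant).
Path A: 39, Path B: 39 -> equal
Result: constant -> 39

39


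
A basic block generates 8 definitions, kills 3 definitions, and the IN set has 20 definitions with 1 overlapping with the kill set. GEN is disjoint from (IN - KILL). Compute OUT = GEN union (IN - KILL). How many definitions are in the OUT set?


IN - KILL: 20 - 1 = 19 surviving definitions
OUT = GEN + surviving = 8 + 19 = 27

27


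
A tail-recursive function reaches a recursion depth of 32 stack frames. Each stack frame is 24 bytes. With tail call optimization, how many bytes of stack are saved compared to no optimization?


Without TCO: 32 * 24 = 768 bytes
With TCO: reuse 1 frame = 24 bytes
Savings = 768 - 24 = 744

744


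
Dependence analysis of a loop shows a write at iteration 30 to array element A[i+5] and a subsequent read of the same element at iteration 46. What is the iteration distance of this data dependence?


Distance = read iteration - write iteration
= 46 - 30 = 16

16


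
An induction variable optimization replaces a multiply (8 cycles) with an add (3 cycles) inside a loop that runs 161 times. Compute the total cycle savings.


Per-iteration saving = 8 - 3 = 5
Total saved = 161 * 5 = 805

805


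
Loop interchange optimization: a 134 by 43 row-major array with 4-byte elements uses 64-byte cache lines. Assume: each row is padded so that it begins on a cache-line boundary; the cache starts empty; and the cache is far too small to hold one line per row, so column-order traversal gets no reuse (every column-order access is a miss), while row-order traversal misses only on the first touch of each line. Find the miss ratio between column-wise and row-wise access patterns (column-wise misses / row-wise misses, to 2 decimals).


Each row occupies 43 * 4 = 172 bytes and starts on a line boundary, so it spans ceil(172 / 64) = 3 cache lines.
Row-major traversal misses (one per line touched): 134 * ceil(43 * 4 / 64) = 402
Column-major traversal misses (no reuse, every access misses): 134 * 43 = 5762
Ratio = 5762 / 402 = 14.33

14.33


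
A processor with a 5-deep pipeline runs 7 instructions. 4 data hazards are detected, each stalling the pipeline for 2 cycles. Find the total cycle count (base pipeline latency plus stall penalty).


Base cycles = 5 + 7 - 1 = 11
Total stalls = 4 * 2 = 8
Total = 11 + 8 = 19

19


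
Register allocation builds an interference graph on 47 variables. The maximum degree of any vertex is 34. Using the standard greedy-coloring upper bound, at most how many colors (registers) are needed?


Greedy coloring never needs more than (max_degree + 1) colors: when coloring a vertex, at most max_degree neighbors are already colored.
Upper bound = 34 + 1 = 35

35


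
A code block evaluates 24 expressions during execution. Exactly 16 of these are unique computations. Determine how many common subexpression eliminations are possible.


CSE count = total expressions - unique expressions
= 24 - 16 = 8

8


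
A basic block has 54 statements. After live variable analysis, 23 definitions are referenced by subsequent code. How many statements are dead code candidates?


Dead code = total statements - live definitions
= 54 - 23 = 31

31


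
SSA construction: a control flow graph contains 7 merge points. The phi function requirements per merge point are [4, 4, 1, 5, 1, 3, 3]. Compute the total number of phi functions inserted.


Total phi functions = sum of phi functions at each join node
= 4 + 4 + 1 + 5 + 1 + 3 + 3 = 21

21


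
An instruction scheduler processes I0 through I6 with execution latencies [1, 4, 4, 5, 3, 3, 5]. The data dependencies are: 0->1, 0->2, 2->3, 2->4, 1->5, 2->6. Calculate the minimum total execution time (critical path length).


Compute longest path through dependency graph: dist(Ik) = max over predecessors of dist + latency(Ik).
dist(I0) = latency 1 = 1
dist(I1) = dist(I0) + 4 = 1 + 4 = 5
dist(I2) = dist(I0) + 4 = 1 + 4 = 5
dist(I3) = dist(I2) + 5 = 5 + 5 = 10
dist(I4) = dist(I2) + 3 = 5 + 3 = 8
dist(I5) = dist(I1) + 3 = 5 + 3 = 8
dist(I6) = dist(I2) + 5 = 5 + 5 = 10
Critical path = max dist = 10

10


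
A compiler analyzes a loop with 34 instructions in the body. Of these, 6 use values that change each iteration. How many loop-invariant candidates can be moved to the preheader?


Invariant candidates = total - loop-dependent
= 34 - 6 = 28

28


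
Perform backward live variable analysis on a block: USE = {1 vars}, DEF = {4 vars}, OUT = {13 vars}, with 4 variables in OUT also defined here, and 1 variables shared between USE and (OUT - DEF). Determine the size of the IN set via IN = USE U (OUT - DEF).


OUT - DEF: 13 - 4 = 9
|IN| = |USE| + |OUT - DEF| - |USE ∩ (OUT - DEF)| = 1 + 9 - 1 = 9

9


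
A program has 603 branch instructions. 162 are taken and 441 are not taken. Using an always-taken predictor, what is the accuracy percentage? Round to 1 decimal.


Predictor: always-taken
Correct predictions = 162
Accuracy = 162 / 603 * 100 = 26.9%

26.9


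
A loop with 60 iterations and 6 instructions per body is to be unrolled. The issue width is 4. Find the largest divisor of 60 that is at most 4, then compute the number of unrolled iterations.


Largest divisor of 60 <= 4 is 4
New iterations = 60 / 4 = 15

15


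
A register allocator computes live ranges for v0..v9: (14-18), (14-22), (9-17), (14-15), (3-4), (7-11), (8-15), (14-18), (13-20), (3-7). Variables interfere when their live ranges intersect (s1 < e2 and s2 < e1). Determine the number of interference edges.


Check all pairs for overlapping intervals.
Two intervals (s1,e1) and (s2,e2) overlap if s1 < e2 and s2 < e1.
v0 (14-18) vs v1..v9: overlaps v1, v2, v3, v6, v7, v8 -> 6
v1 (14-22) vs v2..v9: overlaps v2, v3, v6, v7, v8 -> 5
v2 (9-17) vs v3..v9: overlaps v3, v5, v6, v7, v8 -> 5
v3 (14-15) vs v4..v9: overlaps v6, v7, v8 -> 3
v4 (3-4) vs v5..v9: overlaps v9 -> 1
v5 (7-11) vs v6..v9: overlaps v6 -> 1
v6 (8-15) vs v7..v9: overlaps v7, v8 -> 2
v7 (14-18) vs v8..v9: overlaps v8 -> 1
v8 (13-20) vs v9: overlaps none -> 0
Total overlapping pairs = 6 + 5 + 5 + 3 + 1 + 1 + 2 + 1 + 0 = 24

24


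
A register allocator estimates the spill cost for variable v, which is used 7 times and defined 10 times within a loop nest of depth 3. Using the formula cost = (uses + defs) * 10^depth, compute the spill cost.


uses + defs = 7 + 10 = 17
10^3 = 1000
Spill cost = 17 * 1000 = 17000

17000


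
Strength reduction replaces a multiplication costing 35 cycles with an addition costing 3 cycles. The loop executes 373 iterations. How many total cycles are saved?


Per-iteration saving = 35 - 3 = 32
Total saved = 373 * 32 = 11936

11936


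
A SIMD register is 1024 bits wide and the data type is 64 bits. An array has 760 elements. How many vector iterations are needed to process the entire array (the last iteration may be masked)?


Width = 1024 / 64 = 16 elements per vector op
Iterations = ceil(760 / 16) = 48

48


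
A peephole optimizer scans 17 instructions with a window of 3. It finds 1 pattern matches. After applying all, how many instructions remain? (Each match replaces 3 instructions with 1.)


Each match removes 2 instructions.
Total removed = 1 * 2 = 2
Remaining = 17 - 2 = 15

15


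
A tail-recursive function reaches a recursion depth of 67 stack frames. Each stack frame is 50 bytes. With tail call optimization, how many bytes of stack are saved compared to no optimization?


Without TCO: 67 * 50 = 3350 bytes
With TCO: reuse 1 frame = 50 bytes
Savings = 3350 - 50 = 3300

3300


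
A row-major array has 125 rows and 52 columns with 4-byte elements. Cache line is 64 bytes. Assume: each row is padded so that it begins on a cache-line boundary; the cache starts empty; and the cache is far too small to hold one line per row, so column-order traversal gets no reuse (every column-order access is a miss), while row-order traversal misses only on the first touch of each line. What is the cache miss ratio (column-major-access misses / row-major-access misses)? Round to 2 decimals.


Each row occupies 52 * 4 = 208 bytes and starts on a line boundary, so it spans ceil(208 / 64) = 4 cache lines.
Row-major traversal misses (one per line touched): 125 * ceil(52 * 4 / 64) = 500
Column-major traversal misses (no reuse, every access misses): 125 * 52 = 6500
Ratio = 6500 / 500 = 13.0

13.0


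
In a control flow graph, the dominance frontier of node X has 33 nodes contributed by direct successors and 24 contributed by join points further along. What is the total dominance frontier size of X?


DF(X) = direct successor contributions + join point contributions
= 33 + 24 = 57

57


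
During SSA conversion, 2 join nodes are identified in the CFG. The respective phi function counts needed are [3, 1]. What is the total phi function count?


Total phi functions = sum of phi functions at each join node
= 3 + 1 = 4

4


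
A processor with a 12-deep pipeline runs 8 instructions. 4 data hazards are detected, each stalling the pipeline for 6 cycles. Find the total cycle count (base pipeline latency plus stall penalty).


Base cycles = 12 + 8 - 1 = 19
Total stalls = 4 * 6 = 24
Total = 19 + 24 = 43

43


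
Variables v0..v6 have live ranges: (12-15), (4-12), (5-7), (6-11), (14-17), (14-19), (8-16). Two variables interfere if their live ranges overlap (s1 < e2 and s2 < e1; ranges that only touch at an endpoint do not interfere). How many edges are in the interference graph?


Check all pairs for overlapping intervals.
Two intervals (s1,e1) and (s2,e2) overlap if s1 < e2 and s2 < e1.
v0 (12-15) vs v1..v6: overlaps v4, v5, v6 -> 3
v1 (4-12) vs v2..v6: overlaps v2, v3, v6 -> 3
v2 (5-7) vs v3..v6: overlaps v3 -> 1
v3 (6-11) vs v4..v6: overlaps v6 -> 1
v4 (14-17) vs v5..v6: overlaps v5, v6 -> 2
v5 (14-19) vs v6: overlaps v6 -> 1
Total overlapping pairs = 3 + 3 + 1 + 1 + 2 + 1 = 11

11


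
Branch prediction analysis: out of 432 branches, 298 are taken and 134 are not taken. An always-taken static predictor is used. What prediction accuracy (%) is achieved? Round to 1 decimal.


Predictor: always-taken
Correct predictions = 298
Accuracy = 298 / 432 * 100 = 69.0%

69.0


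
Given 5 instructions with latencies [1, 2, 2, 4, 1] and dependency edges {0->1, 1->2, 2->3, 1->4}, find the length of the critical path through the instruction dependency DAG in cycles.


Compute longest path through dependency graph: dist(Ik) = max over predecessors of dist + latency(Ik).
dist(I0) = latency 1 = 1
dist(I1) = dist(I0) + 2 = 1 + 2 = 3
dist(I2) = dist(I1) + 2 = 3 + 2 = 5
dist(I3) = dist(I2) + 4 = 5 + 4 = 9
dist(I4) = dist(I1) + 1 = 3 + 1 = 4
Critical path = max dist = 9

9


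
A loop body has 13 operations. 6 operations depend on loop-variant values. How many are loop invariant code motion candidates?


Invariant candidates = total - loop-dependent
= 13 - 6 = 7

7


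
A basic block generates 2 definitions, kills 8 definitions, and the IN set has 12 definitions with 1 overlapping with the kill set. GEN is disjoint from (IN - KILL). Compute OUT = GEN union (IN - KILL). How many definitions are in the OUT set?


IN - KILL: 12 - 1 = 11 surviving definitions
OUT = GEN + surviving = 2 + 11 = 13

13


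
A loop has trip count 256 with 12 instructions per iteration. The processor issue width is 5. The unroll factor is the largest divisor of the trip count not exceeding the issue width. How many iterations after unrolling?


Largest divisor of 256 <= 5 is 4
New iterations = 256 / 4 = 64

64


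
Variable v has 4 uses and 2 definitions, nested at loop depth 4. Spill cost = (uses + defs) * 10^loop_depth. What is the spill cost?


uses + defs = 4 + 2 = 6
10^4 = 10000
Spill cost = 6 * 10000 = 60000

60000


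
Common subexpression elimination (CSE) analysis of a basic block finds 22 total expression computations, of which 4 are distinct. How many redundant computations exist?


CSE count = total expressions - unique expressions
= 22 - 4 = 18

18


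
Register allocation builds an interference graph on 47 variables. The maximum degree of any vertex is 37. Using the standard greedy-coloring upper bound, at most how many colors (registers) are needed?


Greedy coloring never needs more than (max_degree + 1) colors: when coloring a vertex, at most max_degree neighbors are already colored.
Upper bound = 37 + 1 = 38

38


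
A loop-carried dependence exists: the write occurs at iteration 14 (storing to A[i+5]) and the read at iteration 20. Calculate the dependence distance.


Distance = read iteration - write iteration
= 20 - 14 = 6

6


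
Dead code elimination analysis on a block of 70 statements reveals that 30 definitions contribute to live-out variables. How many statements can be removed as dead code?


Dead code = total statements - live definitions
= 70 - 30 = 40

40


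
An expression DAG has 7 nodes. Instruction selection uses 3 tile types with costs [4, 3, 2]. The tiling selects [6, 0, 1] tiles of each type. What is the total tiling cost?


Total cost = sum(count_i * cost_i)
= 6*4 + 0*3 + 1*2
= 26

26


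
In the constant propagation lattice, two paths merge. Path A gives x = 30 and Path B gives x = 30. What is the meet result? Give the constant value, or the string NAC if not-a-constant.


Meet operation: if both paths give the same constant, result is that constant; if they differ, result is NAC (not-a-constant).
Path A: 30, Path B: 30 -> equal
Result: constant -> 30

30


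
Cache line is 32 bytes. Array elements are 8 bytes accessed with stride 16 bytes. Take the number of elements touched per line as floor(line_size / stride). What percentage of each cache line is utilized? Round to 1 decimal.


Elements per cache line = floor(32 / 16) = 2
Bytes used = 2 * 8 = 16
Utilization = 16 / 32 * 100 = 50.0%

50.0


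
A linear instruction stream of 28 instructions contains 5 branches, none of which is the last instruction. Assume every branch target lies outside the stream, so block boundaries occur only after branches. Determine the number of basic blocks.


With no in-sequence branch targets, the leaders are the first instruction plus the instruction after each branch.
Number of basic blocks = branches + 1
= 5 + 1 = 6

6


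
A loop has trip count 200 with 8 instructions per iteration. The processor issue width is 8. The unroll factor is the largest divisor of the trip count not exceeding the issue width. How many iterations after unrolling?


Largest divisor of 200 <= 8 is 8
New iterations = 200 / 8 = 25

25


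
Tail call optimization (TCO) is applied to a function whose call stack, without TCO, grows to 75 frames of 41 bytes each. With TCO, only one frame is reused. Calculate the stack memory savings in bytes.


Without TCO: 75 * 41 = 3075 bytes
With TCO: reuse 1 frame = 41 bytes
Savings = 3075 - 41 = 3034

3034


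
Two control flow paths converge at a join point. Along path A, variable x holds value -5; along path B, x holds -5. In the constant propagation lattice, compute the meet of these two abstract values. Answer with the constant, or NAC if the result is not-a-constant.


Meet operation: if both paths give the same constant, result is that constant; if they differ, result is NAC (not-a-constant).
Path A: -5, Path B: -5 -> equal
Result: constant -> -5

-5


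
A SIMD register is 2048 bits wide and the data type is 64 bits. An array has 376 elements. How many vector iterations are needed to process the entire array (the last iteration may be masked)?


Width = 2048 / 64 = 32 elements per vector op
Iterations = ceil(376 / 32) = 12

12


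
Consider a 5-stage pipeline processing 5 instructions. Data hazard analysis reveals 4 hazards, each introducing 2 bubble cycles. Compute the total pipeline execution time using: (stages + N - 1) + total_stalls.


Base cycles = 5 + 5 - 1 = 9
Total stalls = 4 * 2 = 8
Total = 9 + 8 = 17

17


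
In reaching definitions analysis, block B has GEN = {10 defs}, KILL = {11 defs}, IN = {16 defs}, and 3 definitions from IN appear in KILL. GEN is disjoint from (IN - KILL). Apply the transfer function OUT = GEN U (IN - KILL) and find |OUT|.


IN - KILL: 16 - 3 = 13 surviving definitions
OUT = GEN + surviving = 10 + 13 = 23

23


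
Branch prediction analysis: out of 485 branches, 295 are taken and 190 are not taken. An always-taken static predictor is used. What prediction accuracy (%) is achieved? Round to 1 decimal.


Predictor: always-taken
Correct predictions = 295
Accuracy = 295 / 485 * 100 = 60.8%

60.8


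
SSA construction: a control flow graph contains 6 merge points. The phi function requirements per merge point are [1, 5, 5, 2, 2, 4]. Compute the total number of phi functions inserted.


Total phi functions = sum of phi functions at each join node
= 1 + 5 + 5 + 2 + 2 + 4 = 19

19


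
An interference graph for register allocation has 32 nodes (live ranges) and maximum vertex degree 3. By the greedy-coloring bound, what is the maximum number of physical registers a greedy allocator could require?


Greedy coloring never needs more than (max_degree + 1) colors: when coloring a vertex, at most max_degree neighbors are already colored.
Upper bound = 3 + 1 = 4

4


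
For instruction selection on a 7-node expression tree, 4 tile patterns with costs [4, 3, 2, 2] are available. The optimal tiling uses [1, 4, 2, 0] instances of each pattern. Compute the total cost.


Total cost = sum(count_i * cost_i)
= 1*4 + 4*3 + 2*2 + 0*2
= 20

20


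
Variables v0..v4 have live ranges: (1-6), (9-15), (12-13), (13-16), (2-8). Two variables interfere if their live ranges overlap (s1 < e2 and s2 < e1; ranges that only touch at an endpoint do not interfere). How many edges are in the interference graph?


Check all pairs for overlapping intervals.
Two intervals (s1,e1) and (s2,e2) overlap if s1 < e2 and s2 < e1.
v0 (1-6) vs v1..v4: overlaps v4 -> 1
v1 (9-15) vs v2..v4: overlaps v2, v3 -> 2
v2 (12-13) vs v3..v4: overlaps none -> 0
v3 (13-16) vs v4: overlaps none -> 0
Total overlapping pairs = 1 + 2 + 0 + 0 = 3

3


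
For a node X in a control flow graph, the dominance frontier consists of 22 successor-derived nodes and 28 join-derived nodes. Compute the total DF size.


DF(X) = direct successor contributions + join point contributions
= 22 + 28 = 50

50


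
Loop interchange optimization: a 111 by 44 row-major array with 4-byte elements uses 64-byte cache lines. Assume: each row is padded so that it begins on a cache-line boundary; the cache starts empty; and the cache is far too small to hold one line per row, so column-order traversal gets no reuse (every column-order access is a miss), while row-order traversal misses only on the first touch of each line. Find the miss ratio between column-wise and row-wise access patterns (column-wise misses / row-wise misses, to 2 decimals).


Each row occupies 44 * 4 = 176 bytes and starts on a line boundary, so it spans ceil(176 / 64) = 3 cache lines.
Row-major traversal misses (one per line touched): 111 * ceil(44 * 4 / 64) = 333
Column-major traversal misses (no reuse, every access misses): 111 * 44 = 4884
Ratio = 4884 / 333 = 14.67

14.67


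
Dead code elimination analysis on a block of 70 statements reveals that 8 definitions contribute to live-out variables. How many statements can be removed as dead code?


Dead code = total statements - live definitions
= 70 - 8 = 62

62


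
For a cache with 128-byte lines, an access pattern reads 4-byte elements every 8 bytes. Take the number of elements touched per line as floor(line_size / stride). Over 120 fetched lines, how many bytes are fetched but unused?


Elements per line = floor(128 / 8) = 16
Bytes used per line = 16 * 4 = 64
Wasted per line = 128 - 64 = 64
Total wasted = 64 * 120 = 7680

7680


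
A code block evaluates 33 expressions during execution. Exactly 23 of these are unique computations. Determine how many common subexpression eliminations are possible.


CSE count = total expressions - unique expressions
= 33 - 23 = 10

10


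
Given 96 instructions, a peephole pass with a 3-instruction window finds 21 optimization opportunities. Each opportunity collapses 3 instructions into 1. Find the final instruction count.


Each match removes 2 instructions.
Total removed = 21 * 2 = 42
Remaining = 96 - 42 = 54

54


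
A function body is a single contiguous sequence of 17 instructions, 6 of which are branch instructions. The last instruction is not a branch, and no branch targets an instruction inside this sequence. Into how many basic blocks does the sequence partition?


With no in-sequence branch targets, the leaders are the first instruction plus the instruction after each branch.
Number of basic blocks = branches + 1
= 6 + 1 = 7

7


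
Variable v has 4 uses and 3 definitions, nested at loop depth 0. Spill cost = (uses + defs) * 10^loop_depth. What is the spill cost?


uses + defs = 4 + 3 = 7
10^0 = 1
Spill cost = 7 * 1 = 7

7


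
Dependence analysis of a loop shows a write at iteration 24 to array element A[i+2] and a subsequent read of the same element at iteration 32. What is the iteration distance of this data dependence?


Distance = read iteration - write iteration
= 32 - 24 = 8

8


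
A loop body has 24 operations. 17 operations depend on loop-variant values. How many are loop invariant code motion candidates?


Invariant candidates = total - loop-dependent
= 24 - 17 = 7

7


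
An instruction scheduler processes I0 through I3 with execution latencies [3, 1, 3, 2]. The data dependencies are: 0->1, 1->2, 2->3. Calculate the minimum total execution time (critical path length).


Compute longest path through dependency graph: dist(Ik) = max over predecessors of dist + latency(Ik).
dist(I0) = latency 3 = 3
dist(I1) = dist(I0) + 1 = 3 + 1 = 4
dist(I2) = dist(I1) + 3 = 4 + 3 = 7
dist(I3) = dist(I2) + 2 = 7 + 2 = 9
Critical path = max dist = 9

9
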